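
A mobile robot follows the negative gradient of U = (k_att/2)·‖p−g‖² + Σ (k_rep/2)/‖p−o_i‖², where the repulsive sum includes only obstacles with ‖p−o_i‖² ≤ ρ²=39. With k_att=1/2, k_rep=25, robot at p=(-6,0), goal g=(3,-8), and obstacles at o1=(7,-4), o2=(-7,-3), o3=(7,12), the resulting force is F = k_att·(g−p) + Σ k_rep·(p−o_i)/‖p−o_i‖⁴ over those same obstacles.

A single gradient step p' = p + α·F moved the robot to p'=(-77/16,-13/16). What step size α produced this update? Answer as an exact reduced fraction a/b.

F_att = 1/2·(g−p) = 1/2·(9,-8) = (4.5000,-4.0000)
o1: d²=185 > ρ²=39 → inactive
o2: d²=10 ≤ ρ²=39; F_rep = 25·(1,3)/10² = (0.2500,0.7500)
o3: d²=313 > ρ²=39 → inactive
F = F_att + ΣF_rep = (4.7500,-3.2500)
Δp = p'−p = (1.1875,-0.8125); α = Δx/Fx = (19/16) / (19/4) = 1/4
check: Δy/Fy = (-13/16) / (-13/4) = 1/4 ✓

α = 1/4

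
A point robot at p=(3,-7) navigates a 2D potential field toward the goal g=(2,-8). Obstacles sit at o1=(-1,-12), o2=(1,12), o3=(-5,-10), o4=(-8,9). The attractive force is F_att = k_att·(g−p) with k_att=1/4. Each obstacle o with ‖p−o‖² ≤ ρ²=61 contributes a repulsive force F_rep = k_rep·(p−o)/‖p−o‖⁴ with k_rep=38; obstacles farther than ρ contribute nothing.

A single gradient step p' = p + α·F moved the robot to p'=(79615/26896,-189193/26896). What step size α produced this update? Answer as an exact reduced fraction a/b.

F_att = 1/4·(g−p) = 1/4·(-1,-1) = (-0.2500,-0.2500)
o1: d²=41 ≤ ρ²=61; F_rep = 38·(4,5)/41² = (0.0904,0.1130)
o2: d²=365 > ρ²=61 → inactive
o3: d²=73 > ρ²=61 → inactive
o4: d²=377 > ρ²=61 → inactive
F = F_att + ΣF_rep = (-0.1596,-0.1370)
Δp = p'−p = (-0.0399,-0.0342); α = Δx/Fx = (-1073/26896) / (-1073/6724) = 1/4
check: Δy/Fy = (-921/26896) / (-921/6724) = 1/4 ✓

α = 1/4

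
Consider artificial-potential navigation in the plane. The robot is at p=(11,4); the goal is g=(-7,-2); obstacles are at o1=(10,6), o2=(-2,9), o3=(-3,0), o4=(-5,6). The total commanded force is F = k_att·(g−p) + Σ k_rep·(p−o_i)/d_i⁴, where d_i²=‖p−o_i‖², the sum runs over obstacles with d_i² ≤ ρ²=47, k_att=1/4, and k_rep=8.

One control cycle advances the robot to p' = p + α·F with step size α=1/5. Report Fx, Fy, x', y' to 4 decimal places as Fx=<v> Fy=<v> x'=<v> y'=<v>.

Fx=-4.1800 Fy=-2.1400 x'=10.1640 y'=3.5720

F_att = 1/4·(g−p) = 1/4·(-18,-6) = (-4.5000,-1.5000)
o1: d²=5 ≤ ρ²=47; F_rep = 8·(1,-2)/5² = (0.3200,-0.6400)
o2: d²=194 > ρ²=47 → inactive
o3: d²=212 > ρ²=47 → inactive
o4: d²=260 > ρ²=47 → inactive
F = F_att + ΣF_rep = (-4.1800,-2.1400)
p' = p + 1/5·F = (10.1640,3.5720)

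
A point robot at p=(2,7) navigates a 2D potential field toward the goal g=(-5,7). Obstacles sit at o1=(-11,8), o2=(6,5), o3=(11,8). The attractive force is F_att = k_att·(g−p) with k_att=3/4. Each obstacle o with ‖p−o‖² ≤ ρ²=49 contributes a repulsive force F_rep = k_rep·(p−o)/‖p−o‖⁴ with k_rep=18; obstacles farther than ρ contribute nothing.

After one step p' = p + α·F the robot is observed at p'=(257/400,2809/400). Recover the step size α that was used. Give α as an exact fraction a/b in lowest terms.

F_att = 3/4·(g−p) = 3/4·(-7,0) = (-5.2500,0.0000)
o1: d²=170 > ρ²=49 → inactive
o2: d²=20 ≤ ρ²=49; F_rep = 18·(-4,2)/20² = (-0.1800,0.0900)
o3: d²=82 > ρ²=49 → inactive
F = F_att + ΣF_rep = (-5.4300,0.0900)
Δp = p'−p = (-1.3575,0.0225); α = Δx/Fx = (-543/400) / (-543/100) = 1/4
check: Δy/Fy = (9/400) / (9/100) = 1/4 ✓

α = 1/4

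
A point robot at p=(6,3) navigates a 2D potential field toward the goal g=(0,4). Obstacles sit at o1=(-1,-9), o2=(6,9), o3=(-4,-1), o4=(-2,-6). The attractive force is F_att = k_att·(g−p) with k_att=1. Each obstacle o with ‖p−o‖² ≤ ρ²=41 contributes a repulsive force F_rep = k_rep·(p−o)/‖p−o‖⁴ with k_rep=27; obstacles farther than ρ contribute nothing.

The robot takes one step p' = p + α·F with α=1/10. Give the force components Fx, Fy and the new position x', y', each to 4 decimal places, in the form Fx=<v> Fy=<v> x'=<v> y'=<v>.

Fx=-6.0000 Fy=0.8750 x'=5.4000 y'=3.0875

F_att = 1·(g−p) = 1·(-6,1) = (-6.0000,1.0000)
o1: d²=193 > ρ²=41 → inactive
o2: d²=36 ≤ ρ²=41; F_rep = 27·(0,-6)/36² = (0.0000,-0.1250)
o3: d²=116 > ρ²=41 → inactive
o4: d²=145 > ρ²=41 → inactive
F = F_att + ΣF_rep = (-6.0000,0.8750)
p' = p + 1/10·F = (5.4000,3.0875)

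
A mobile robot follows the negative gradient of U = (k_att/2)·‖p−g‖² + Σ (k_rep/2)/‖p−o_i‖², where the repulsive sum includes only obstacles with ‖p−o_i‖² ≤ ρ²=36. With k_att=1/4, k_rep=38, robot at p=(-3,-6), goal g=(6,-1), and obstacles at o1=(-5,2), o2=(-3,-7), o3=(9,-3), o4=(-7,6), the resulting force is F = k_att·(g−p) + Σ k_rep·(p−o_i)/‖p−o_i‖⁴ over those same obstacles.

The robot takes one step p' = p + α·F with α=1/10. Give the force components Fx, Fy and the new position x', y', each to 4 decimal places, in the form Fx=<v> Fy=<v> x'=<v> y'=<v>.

Fx=2.2500 Fy=39.2500 x'=-2.7750 y'=-2.0750

F_att = 1/4·(g−p) = 1/4·(9,5) = (2.2500,1.2500)
o1: d²=68 > ρ²=36 → inactive
o2: d²=1 ≤ ρ²=36; F_rep = 38·(0,1)/1² = (0.0000,38.0000)
o3: d²=153 > ρ²=36 → inactive
o4: d²=160 > ρ²=36 → inactive
F = F_att + ΣF_rep = (2.2500,39.2500)
p' = p + 1/10·F = (-2.7750,-2.0750)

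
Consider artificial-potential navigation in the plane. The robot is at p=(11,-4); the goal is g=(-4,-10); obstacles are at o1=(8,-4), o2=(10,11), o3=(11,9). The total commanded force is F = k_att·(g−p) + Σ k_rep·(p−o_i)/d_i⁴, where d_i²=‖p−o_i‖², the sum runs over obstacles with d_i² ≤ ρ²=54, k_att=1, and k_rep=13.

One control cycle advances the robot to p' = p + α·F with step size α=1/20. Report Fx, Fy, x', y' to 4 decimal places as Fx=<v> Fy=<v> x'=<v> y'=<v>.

F_att = 1·(g−p) = 1·(-15,-6) = (-15.0000,-6.0000)
o1: d²=9 ≤ ρ²=54; F_rep = 13·(3,0)/9² = (0.4815,0.0000)
o2: d²=226 > ρ²=54 → inactive
o3: d²=169 > ρ²=54 → inactive
F = F_att + ΣF_rep = (-14.5185,-6.0000)
p' = p + 1/20·F = (10.2741,-4.3000)

Fx=-14.5185 Fy=-6.0000 x'=10.2741 y'=-4.3000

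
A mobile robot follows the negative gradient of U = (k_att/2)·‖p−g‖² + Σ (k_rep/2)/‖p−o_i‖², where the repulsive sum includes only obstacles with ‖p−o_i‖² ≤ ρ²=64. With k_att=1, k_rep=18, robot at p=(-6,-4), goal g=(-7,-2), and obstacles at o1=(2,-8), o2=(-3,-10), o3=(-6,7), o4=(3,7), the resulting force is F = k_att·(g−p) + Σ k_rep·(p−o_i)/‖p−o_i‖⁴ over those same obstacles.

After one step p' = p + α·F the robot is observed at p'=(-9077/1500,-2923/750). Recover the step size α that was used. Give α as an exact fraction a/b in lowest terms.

α = 1/20

F_att = 1·(g−p) = 1·(-1,2) = (-1.0000,2.0000)
o1: d²=80 > ρ²=64 → inactive
o2: d²=45 ≤ ρ²=64; F_rep = 18·(-3,6)/45² = (-0.0267,0.0533)
o3: d²=121 > ρ²=64 → inactive
o4: d²=202 > ρ²=64 → inactive
F = F_att + ΣF_rep = (-1.0267,2.0533)
Δp = p'−p = (-0.0513,0.1027); α = Δx/Fx = (-77/1500) / (-77/75) = 1/20
check: Δy/Fy = (77/750) / (154/75) = 1/20 ✓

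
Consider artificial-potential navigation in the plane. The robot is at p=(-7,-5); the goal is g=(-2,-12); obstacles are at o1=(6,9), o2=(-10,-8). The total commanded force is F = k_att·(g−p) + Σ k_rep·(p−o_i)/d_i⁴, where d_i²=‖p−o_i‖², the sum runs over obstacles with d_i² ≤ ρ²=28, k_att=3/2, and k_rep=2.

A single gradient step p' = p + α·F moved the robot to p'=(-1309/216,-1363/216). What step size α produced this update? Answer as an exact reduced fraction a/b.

α = 1/8

F_att = 3/2·(g−p) = 3/2·(5,-7) = (7.5000,-10.5000)
o1: d²=365 > ρ²=28 → inactive
o2: d²=18 ≤ ρ²=28; F_rep = 2·(3,3)/18² = (0.0185,0.0185)
F = F_att + ΣF_rep = (7.5185,-10.4815)
Δp = p'−p = (0.9398,-1.3102); α = Δx/Fx = (203/216) / (203/27) = 1/8
check: Δy/Fy = (-283/216) / (-283/27) = 1/8 ✓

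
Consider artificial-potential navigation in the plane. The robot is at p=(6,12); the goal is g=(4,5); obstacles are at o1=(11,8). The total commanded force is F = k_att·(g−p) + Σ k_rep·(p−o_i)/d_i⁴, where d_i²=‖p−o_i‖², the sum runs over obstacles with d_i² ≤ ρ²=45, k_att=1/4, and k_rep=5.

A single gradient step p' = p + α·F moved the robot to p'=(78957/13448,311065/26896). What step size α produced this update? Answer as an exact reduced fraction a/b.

α = 1/4

F_att = 1/4·(g−p) = 1/4·(-2,-7) = (-0.5000,-1.7500)
o1: d²=41 ≤ ρ²=45; F_rep = 5·(-5,4)/41² = (-0.0149,0.0119)
F = F_att + ΣF_rep = (-0.5149,-1.7381)
Δp = p'−p = (-0.1287,-0.4345); α = Δx/Fx = (-1731/13448) / (-1731/3362) = 1/4
check: Δy/Fy = (-11687/26896) / (-11687/6724) = 1/4 ✓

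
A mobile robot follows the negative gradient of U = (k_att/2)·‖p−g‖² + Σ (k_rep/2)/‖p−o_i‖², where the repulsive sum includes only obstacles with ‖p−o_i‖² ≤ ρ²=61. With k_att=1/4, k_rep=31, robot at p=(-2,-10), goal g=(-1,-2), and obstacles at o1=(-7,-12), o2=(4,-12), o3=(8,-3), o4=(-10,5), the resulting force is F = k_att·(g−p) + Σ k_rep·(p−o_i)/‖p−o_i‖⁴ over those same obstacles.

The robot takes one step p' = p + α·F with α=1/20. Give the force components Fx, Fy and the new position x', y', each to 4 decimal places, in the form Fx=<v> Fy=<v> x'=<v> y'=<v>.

Fx=0.3181 Fy=2.1125 x'=-1.9841 y'=-9.8944

F_att = 1/4·(g−p) = 1/4·(1,8) = (0.2500,2.0000)
o1: d²=29 ≤ ρ²=61; F_rep = 31·(5,2)/29² = (0.1843,0.0737)
o2: d²=40 ≤ ρ²=61; F_rep = 31·(-6,2)/40² = (-0.1163,0.0387)
o3: d²=149 > ρ²=61 → inactive
o4: d²=289 > ρ²=61 → inactive
F = F_att + ΣF_rep = (0.3181,2.1125)
p' = p + 1/20·F = (-1.9841,-9.8944)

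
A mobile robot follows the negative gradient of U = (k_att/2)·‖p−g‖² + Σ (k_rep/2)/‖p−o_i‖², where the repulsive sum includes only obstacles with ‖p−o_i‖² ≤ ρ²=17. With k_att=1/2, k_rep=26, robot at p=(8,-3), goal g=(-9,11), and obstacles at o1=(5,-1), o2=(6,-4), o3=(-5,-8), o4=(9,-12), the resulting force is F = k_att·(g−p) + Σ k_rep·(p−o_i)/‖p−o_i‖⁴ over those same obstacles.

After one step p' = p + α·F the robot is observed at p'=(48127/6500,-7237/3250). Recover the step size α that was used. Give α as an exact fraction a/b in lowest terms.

F_att = 1/2·(g−p) = 1/2·(-17,14) = (-8.5000,7.0000)
o1: d²=13 ≤ ρ²=17; F_rep = 26·(3,-2)/13² = (0.4615,-0.3077)
o2: d²=5 ≤ ρ²=17; F_rep = 26·(2,1)/5² = (2.0800,1.0400)
o3: d²=194 > ρ²=17 → inactive
o4: d²=82 > ρ²=17 → inactive
F = F_att + ΣF_rep = (-5.9585,7.7323)
Δp = p'−p = (-0.5958,0.7732); α = Δx/Fx = (-3873/6500) / (-3873/650) = 1/10
check: Δy/Fy = (2513/3250) / (2513/325) = 1/10 ✓

α = 1/10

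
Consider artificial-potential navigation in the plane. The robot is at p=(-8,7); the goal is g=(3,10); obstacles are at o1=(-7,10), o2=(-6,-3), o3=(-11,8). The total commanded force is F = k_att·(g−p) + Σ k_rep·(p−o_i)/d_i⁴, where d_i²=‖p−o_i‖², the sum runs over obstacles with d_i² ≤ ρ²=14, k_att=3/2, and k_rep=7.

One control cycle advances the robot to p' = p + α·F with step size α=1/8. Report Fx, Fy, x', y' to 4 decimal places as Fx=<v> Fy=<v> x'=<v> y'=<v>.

F_att = 3/2·(g−p) = 3/2·(11,3) = (16.5000,4.5000)
o1: d²=10 ≤ ρ²=14; F_rep = 7·(-1,-3)/10² = (-0.0700,-0.2100)
o2: d²=104 > ρ²=14 → inactive
o3: d²=10 ≤ ρ²=14; F_rep = 7·(3,-1)/10² = (0.2100,-0.0700)
F = F_att + ΣF_rep = (16.6400,4.2200)
p' = p + 1/8·F = (-5.9200,7.5275)

Fx=16.6400 Fy=4.2200 x'=-5.9200 y'=7.5275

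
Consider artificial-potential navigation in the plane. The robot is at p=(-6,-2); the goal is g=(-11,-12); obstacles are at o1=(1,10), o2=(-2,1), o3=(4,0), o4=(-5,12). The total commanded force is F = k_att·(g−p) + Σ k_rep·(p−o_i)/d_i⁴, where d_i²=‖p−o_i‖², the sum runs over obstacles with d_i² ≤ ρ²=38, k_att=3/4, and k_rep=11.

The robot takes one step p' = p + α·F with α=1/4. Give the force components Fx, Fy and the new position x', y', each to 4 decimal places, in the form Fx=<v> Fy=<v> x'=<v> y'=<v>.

Fx=-3.8204 Fy=-7.5528 x'=-6.9551 y'=-3.8882

F_att = 3/4·(g−p) = 3/4·(-5,-10) = (-3.7500,-7.5000)
o1: d²=193 > ρ²=38 → inactive
o2: d²=25 ≤ ρ²=38; F_rep = 11·(-4,-3)/25² = (-0.0704,-0.0528)
o3: d²=104 > ρ²=38 → inactive
o4: d²=197 > ρ²=38 → inactive
F = F_att + ΣF_rep = (-3.8204,-7.5528)
p' = p + 1/4·F = (-6.9551,-3.8882)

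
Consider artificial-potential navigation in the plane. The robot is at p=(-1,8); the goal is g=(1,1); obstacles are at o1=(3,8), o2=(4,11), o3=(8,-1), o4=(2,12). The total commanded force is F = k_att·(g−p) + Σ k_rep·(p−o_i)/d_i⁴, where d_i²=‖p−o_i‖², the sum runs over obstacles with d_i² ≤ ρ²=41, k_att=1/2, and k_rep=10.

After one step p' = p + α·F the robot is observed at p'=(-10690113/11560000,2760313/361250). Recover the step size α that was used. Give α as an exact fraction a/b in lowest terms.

F_att = 1/2·(g−p) = 1/2·(2,-7) = (1.0000,-3.5000)
o1: d²=16 ≤ ρ²=41; F_rep = 10·(-4,0)/16² = (-0.1562,0.0000)
o2: d²=34 ≤ ρ²=41; F_rep = 10·(-5,-3)/34² = (-0.0433,-0.0260)
o3: d²=162 > ρ²=41 → inactive
o4: d²=25 ≤ ρ²=41; F_rep = 10·(-3,-4)/25² = (-0.0480,-0.0640)
F = F_att + ΣF_rep = (0.7525,-3.5900)
Δp = p'−p = (0.0752,-0.3590); α = Δx/Fx = (869887/11560000) / (869887/1156000) = 1/10
check: Δy/Fy = (-129687/361250) / (-129687/36125) = 1/10 ✓

α = 1/10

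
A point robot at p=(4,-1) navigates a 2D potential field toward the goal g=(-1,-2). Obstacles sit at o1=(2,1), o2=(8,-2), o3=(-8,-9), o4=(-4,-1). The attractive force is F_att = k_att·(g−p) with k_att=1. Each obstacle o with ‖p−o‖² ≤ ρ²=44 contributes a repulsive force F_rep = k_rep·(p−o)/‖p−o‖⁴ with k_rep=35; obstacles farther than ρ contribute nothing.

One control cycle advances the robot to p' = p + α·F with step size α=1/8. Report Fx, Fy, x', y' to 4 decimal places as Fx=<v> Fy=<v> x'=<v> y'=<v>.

Fx=-4.3907 Fy=-1.9726 x'=3.4512 y'=-1.2466

F_att = 1·(g−p) = 1·(-5,-1) = (-5.0000,-1.0000)
o1: d²=8 ≤ ρ²=44; F_rep = 35·(2,-2)/8² = (1.0938,-1.0938)
o2: d²=17 ≤ ρ²=44; F_rep = 35·(-4,1)/17² = (-0.4844,0.1211)
o3: d²=208 > ρ²=44 → inactive
o4: d²=64 > ρ²=44 → inactive
F = F_att + ΣF_rep = (-4.3907,-1.9726)
p' = p + 1/8·F = (3.4512,-1.2466)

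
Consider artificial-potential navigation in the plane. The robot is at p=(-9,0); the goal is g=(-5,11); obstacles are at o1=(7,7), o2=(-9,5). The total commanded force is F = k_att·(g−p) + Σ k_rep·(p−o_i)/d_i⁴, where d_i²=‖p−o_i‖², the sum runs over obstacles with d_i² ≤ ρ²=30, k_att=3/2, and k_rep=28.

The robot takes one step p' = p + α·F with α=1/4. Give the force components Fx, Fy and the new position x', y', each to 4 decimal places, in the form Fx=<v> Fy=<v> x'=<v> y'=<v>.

F_att = 3/2·(g−p) = 3/2·(4,11) = (6.0000,16.5000)
o1: d²=305 > ρ²=30 → inactive
o2: d²=25 ≤ ρ²=30; F_rep = 28·(0,-5)/25² = (0.0000,-0.2240)
F = F_att + ΣF_rep = (6.0000,16.2760)
p' = p + 1/4·F = (-7.5000,4.0690)

Fx=6.0000 Fy=16.2760 x'=-7.5000 y'=4.0690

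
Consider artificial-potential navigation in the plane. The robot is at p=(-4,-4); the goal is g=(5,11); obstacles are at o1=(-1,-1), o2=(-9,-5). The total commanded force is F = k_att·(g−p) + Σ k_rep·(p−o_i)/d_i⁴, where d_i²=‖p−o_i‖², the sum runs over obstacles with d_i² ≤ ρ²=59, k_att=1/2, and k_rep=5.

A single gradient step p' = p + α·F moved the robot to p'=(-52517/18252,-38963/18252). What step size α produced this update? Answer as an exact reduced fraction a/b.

α = 1/4

F_att = 1/2·(g−p) = 1/2·(9,15) = (4.5000,7.5000)
o1: d²=18 ≤ ρ²=59; F_rep = 5·(-3,-3)/18² = (-0.0463,-0.0463)
o2: d²=26 ≤ ρ²=59; F_rep = 5·(5,1)/26² = (0.0370,0.0074)
F = F_att + ΣF_rep = (4.4907,7.4611)
Δp = p'−p = (1.1227,1.8653); α = Δx/Fx = (20491/18252) / (20491/4563) = 1/4
check: Δy/Fy = (34045/18252) / (34045/4563) = 1/4 ✓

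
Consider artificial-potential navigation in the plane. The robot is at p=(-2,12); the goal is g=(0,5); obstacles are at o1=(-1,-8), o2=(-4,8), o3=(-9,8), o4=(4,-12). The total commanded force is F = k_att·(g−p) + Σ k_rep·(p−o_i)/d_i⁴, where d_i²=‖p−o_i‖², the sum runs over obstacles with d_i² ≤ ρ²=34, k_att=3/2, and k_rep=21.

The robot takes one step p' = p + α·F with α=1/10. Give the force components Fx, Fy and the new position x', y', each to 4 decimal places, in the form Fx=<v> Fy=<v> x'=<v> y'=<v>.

Fx=3.1050 Fy=-10.2900 x'=-1.6895 y'=10.9710

F_att = 3/2·(g−p) = 3/2·(2,-7) = (3.0000,-10.5000)
o1: d²=401 > ρ²=34 → inactive
o2: d²=20 ≤ ρ²=34; F_rep = 21·(2,4)/20² = (0.1050,0.2100)
o3: d²=65 > ρ²=34 → inactive
o4: d²=612 > ρ²=34 → inactive
F = F_att + ΣF_rep = (3.1050,-10.2900)
p' = p + 1/10·F = (-1.6895,10.9710)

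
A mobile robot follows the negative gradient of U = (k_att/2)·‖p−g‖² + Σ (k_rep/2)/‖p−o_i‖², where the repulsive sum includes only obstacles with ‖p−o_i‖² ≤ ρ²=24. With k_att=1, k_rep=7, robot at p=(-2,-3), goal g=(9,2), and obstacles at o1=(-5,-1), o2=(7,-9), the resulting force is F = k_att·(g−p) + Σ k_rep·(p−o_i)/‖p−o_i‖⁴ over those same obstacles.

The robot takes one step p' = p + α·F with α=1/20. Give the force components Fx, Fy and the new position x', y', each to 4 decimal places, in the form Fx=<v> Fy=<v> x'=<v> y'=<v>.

F_att = 1·(g−p) = 1·(11,5) = (11.0000,5.0000)
o1: d²=13 ≤ ρ²=24; F_rep = 7·(3,-2)/13² = (0.1243,-0.0828)
o2: d²=117 > ρ²=24 → inactive
F = F_att + ΣF_rep = (11.1243,4.9172)
p' = p + 1/20·F = (-1.4438,-2.7541)

Fx=11.1243 Fy=4.9172 x'=-1.4438 y'=-2.7541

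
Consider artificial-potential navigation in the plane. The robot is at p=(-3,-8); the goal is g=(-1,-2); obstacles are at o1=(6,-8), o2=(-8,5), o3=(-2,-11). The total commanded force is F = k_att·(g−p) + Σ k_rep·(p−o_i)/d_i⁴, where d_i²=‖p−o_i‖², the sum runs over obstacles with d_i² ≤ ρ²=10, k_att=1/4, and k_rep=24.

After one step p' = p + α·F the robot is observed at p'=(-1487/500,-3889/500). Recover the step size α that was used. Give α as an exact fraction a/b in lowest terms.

α = 1/10

F_att = 1/4·(g−p) = 1/4·(2,6) = (0.5000,1.5000)
o1: d²=81 > ρ²=10 → inactive
o2: d²=194 > ρ²=10 → inactive
o3: d²=10 ≤ ρ²=10; F_rep = 24·(-1,3)/10² = (-0.2400,0.7200)
F = F_att + ΣF_rep = (0.2600,2.2200)
Δp = p'−p = (0.0260,0.2220); α = Δx/Fx = (13/500) / (13/50) = 1/10
check: Δy/Fy = (111/500) / (111/50) = 1/10 ✓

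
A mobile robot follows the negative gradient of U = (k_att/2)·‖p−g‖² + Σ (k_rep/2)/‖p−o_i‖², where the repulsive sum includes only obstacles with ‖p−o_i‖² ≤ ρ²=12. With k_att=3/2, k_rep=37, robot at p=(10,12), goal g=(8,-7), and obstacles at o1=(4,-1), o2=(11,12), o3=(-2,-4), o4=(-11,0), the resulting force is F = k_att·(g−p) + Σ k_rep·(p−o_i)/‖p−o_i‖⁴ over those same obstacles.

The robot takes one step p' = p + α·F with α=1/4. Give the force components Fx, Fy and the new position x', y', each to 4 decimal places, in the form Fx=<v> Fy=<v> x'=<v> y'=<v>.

Fx=-40.0000 Fy=-28.5000 x'=0.0000 y'=4.8750

F_att = 3/2·(g−p) = 3/2·(-2,-19) = (-3.0000,-28.5000)
o1: d²=205 > ρ²=12 → inactive
o2: d²=1 ≤ ρ²=12; F_rep = 37·(-1,0)/1² = (-37.0000,0.0000)
o3: d²=400 > ρ²=12 → inactive
o4: d²=585 > ρ²=12 → inactive
F = F_att + ΣF_rep = (-40.0000,-28.5000)
p' = p + 1/4·F = (0.0000,4.8750)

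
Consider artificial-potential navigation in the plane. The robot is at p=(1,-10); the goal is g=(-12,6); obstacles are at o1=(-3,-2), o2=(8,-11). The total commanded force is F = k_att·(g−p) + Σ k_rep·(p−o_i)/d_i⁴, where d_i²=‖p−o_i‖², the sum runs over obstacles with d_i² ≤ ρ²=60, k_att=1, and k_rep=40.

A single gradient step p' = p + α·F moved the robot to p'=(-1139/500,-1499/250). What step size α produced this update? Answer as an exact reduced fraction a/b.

F_att = 1·(g−p) = 1·(-13,16) = (-13.0000,16.0000)
o1: d²=80 > ρ²=60 → inactive
o2: d²=50 ≤ ρ²=60; F_rep = 40·(-7,1)/50² = (-0.1120,0.0160)
F = F_att + ΣF_rep = (-13.1120,16.0160)
Δp = p'−p = (-3.2780,4.0040); α = Δx/Fx = (-1639/500) / (-1639/125) = 1/4
check: Δy/Fy = (1001/250) / (2002/125) = 1/4 ✓

α = 1/4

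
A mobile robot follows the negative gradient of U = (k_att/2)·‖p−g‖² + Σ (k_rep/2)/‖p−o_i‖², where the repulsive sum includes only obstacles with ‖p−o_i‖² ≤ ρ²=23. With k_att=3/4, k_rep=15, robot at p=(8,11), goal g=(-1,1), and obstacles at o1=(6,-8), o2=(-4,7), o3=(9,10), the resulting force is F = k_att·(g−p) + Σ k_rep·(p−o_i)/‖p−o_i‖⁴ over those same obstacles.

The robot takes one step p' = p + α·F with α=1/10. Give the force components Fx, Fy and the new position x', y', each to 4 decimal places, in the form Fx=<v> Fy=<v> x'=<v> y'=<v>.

F_att = 3/4·(g−p) = 3/4·(-9,-10) = (-6.7500,-7.5000)
o1: d²=365 > ρ²=23 → inactive
o2: d²=160 > ρ²=23 → inactive
o3: d²=2 ≤ ρ²=23; F_rep = 15·(-1,1)/2² = (-3.7500,3.7500)
F = F_att + ΣF_rep = (-10.5000,-3.7500)
p' = p + 1/10·F = (6.9500,10.6250)

Fx=-10.5000 Fy=-3.7500 x'=6.9500 y'=10.6250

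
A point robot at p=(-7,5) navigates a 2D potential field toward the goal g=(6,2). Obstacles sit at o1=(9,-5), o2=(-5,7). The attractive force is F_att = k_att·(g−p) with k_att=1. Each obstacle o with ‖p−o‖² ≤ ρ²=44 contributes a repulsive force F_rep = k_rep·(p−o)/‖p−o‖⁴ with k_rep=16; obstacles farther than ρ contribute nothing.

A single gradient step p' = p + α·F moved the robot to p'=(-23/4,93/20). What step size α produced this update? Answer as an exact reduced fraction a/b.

F_att = 1·(g−p) = 1·(13,-3) = (13.0000,-3.0000)
o1: d²=356 > ρ²=44 → inactive
o2: d²=8 ≤ ρ²=44; F_rep = 16·(-2,-2)/8² = (-0.5000,-0.5000)
F = F_att + ΣF_rep = (12.5000,-3.5000)
Δp = p'−p = (1.2500,-0.3500); α = Δx/Fx = (5/4) / (25/2) = 1/10
check: Δy/Fy = (-7/20) / (-7/2) = 1/10 ✓

α = 1/10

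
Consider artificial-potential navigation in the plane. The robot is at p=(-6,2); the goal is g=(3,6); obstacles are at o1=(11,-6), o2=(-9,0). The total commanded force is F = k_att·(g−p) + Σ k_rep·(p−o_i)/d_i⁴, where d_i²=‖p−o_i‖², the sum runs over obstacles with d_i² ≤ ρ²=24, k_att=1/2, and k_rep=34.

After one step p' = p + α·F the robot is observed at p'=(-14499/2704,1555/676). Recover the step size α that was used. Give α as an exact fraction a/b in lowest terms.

α = 1/8

F_att = 1/2·(g−p) = 1/2·(9,4) = (4.5000,2.0000)
o1: d²=353 > ρ²=24 → inactive
o2: d²=13 ≤ ρ²=24; F_rep = 34·(3,2)/13² = (0.6036,0.4024)
F = F_att + ΣF_rep = (5.1036,2.4024)
Δp = p'−p = (0.6379,0.3003); α = Δx/Fx = (1725/2704) / (1725/338) = 1/8
check: Δy/Fy = (203/676) / (406/169) = 1/8 ✓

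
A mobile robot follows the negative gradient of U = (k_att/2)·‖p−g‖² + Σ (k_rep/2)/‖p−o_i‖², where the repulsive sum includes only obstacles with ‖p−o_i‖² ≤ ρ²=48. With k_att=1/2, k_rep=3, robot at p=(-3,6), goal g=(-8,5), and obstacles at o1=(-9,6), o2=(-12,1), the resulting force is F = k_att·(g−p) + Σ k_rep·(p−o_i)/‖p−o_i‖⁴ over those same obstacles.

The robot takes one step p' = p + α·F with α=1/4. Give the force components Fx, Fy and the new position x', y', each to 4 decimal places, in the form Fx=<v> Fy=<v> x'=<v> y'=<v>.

F_att = 1/2·(g−p) = 1/2·(-5,-1) = (-2.5000,-0.5000)
o1: d²=36 ≤ ρ²=48; F_rep = 3·(6,0)/36² = (0.0139,0.0000)
o2: d²=106 > ρ²=48 → inactive
F = F_att + ΣF_rep = (-2.4861,-0.5000)
p' = p + 1/4·F = (-3.6215,5.8750)

Fx=-2.4861 Fy=-0.5000 x'=-3.6215 y'=5.8750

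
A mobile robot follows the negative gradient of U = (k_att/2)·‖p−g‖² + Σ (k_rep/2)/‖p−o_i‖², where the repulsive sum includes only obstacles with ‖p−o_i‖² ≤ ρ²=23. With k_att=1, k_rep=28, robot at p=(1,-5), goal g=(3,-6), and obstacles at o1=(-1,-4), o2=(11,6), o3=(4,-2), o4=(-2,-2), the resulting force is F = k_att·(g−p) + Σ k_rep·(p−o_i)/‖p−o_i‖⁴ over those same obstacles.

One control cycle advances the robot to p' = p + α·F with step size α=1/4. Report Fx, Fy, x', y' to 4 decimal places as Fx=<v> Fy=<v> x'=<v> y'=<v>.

F_att = 1·(g−p) = 1·(2,-1) = (2.0000,-1.0000)
o1: d²=5 ≤ ρ²=23; F_rep = 28·(2,-1)/5² = (2.2400,-1.1200)
o2: d²=221 > ρ²=23 → inactive
o3: d²=18 ≤ ρ²=23; F_rep = 28·(-3,-3)/18² = (-0.2593,-0.2593)
o4: d²=18 ≤ ρ²=23; F_rep = 28·(3,-3)/18² = (0.2593,-0.2593)
F = F_att + ΣF_rep = (4.2400,-2.6385)
p' = p + 1/4·F = (2.0600,-5.6596)

Fx=4.2400 Fy=-2.6385 x'=2.0600 y'=-5.6596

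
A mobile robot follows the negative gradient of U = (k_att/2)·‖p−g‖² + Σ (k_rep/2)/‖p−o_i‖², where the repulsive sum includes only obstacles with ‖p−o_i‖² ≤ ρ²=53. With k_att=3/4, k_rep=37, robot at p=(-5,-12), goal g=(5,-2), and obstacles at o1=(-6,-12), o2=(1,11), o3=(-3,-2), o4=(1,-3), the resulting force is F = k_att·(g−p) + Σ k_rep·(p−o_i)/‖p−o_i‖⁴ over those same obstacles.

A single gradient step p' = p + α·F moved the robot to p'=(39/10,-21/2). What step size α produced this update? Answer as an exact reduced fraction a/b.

F_att = 3/4·(g−p) = 3/4·(10,10) = (7.5000,7.5000)
o1: d²=1 ≤ ρ²=53; F_rep = 37·(1,0)/1² = (37.0000,0.0000)
o2: d²=565 > ρ²=53 → inactive
o3: d²=104 > ρ²=53 → inactive
o4: d²=117 > ρ²=53 → inactive
F = F_att + ΣF_rep = (44.5000,7.5000)
Δp = p'−p = (8.9000,1.5000); α = Δx/Fx = (89/10) / (89/2) = 1/5
check: Δy/Fy = (3/2) / (15/2) = 1/5 ✓

α = 1/5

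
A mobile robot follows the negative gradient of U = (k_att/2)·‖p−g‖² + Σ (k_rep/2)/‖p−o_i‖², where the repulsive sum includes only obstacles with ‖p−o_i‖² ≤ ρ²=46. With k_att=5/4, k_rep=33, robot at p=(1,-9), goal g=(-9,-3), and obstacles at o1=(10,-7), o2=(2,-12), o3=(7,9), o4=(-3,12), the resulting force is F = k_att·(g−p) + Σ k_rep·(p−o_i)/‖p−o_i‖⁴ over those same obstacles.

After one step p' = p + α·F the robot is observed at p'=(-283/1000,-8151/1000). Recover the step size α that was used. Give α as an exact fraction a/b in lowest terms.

α = 1/10

F_att = 5/4·(g−p) = 5/4·(-10,6) = (-12.5000,7.5000)
o1: d²=85 > ρ²=46 → inactive
o2: d²=10 ≤ ρ²=46; F_rep = 33·(-1,3)/10² = (-0.3300,0.9900)
o3: d²=360 > ρ²=46 → inactive
o4: d²=457 > ρ²=46 → inactive
F = F_att + ΣF_rep = (-12.8300,8.4900)
Δp = p'−p = (-1.2830,0.8490); α = Δx/Fx = (-1283/1000) / (-1283/100) = 1/10
check: Δy/Fy = (849/1000) / (849/100) = 1/10 ✓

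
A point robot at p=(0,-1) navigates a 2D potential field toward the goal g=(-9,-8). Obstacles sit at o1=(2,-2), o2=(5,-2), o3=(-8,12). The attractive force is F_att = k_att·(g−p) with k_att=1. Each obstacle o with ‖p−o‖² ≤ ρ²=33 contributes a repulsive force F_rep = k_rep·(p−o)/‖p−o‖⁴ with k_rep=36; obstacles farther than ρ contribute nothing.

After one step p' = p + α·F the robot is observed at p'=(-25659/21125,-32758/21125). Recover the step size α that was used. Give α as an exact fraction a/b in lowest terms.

F_att = 1·(g−p) = 1·(-9,-7) = (-9.0000,-7.0000)
o1: d²=5 ≤ ρ²=33; F_rep = 36·(-2,1)/5² = (-2.8800,1.4400)
o2: d²=26 ≤ ρ²=33; F_rep = 36·(-5,1)/26² = (-0.2663,0.0533)
o3: d²=233 > ρ²=33 → inactive
F = F_att + ΣF_rep = (-12.1463,-5.5067)
Δp = p'−p = (-1.2146,-0.5507); α = Δx/Fx = (-25659/21125) / (-51318/4225) = 1/10
check: Δy/Fy = (-11633/21125) / (-23266/4225) = 1/10 ✓

α = 1/10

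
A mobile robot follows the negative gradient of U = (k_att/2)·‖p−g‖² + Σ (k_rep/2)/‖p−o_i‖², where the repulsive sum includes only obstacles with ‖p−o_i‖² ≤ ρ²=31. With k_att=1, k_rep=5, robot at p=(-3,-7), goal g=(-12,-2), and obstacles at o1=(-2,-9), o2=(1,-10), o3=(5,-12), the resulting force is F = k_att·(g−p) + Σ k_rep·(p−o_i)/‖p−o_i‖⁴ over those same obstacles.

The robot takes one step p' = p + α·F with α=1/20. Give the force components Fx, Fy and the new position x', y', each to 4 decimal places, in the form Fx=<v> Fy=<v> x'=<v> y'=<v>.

F_att = 1·(g−p) = 1·(-9,5) = (-9.0000,5.0000)
o1: d²=5 ≤ ρ²=31; F_rep = 5·(-1,2)/5² = (-0.2000,0.4000)
o2: d²=25 ≤ ρ²=31; F_rep = 5·(-4,3)/25² = (-0.0320,0.0240)
o3: d²=89 > ρ²=31 → inactive
F = F_att + ΣF_rep = (-9.2320,5.4240)
p' = p + 1/20·F = (-3.4616,-6.7288)

Fx=-9.2320 Fy=5.4240 x'=-3.4616 y'=-6.7288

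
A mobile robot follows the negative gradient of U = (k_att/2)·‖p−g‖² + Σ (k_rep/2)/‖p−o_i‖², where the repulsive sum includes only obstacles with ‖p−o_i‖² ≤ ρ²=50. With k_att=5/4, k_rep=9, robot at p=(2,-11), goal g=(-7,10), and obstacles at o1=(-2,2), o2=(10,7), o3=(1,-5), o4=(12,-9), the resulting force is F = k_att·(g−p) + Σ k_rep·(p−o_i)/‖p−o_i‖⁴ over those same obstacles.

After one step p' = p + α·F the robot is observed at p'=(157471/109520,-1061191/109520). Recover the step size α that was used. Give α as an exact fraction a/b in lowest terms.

α = 1/20

F_att = 5/4·(g−p) = 5/4·(-9,21) = (-11.2500,26.2500)
o1: d²=185 > ρ²=50 → inactive
o2: d²=388 > ρ²=50 → inactive
o3: d²=37 ≤ ρ²=50; F_rep = 9·(1,-6)/37² = (0.0066,-0.0394)
o4: d²=104 > ρ²=50 → inactive
F = F_att + ΣF_rep = (-11.2434,26.2106)
Δp = p'−p = (-0.5622,1.3105); α = Δx/Fx = (-61569/109520) / (-61569/5476) = 1/20
check: Δy/Fy = (143529/109520) / (143529/5476) = 1/20 ✓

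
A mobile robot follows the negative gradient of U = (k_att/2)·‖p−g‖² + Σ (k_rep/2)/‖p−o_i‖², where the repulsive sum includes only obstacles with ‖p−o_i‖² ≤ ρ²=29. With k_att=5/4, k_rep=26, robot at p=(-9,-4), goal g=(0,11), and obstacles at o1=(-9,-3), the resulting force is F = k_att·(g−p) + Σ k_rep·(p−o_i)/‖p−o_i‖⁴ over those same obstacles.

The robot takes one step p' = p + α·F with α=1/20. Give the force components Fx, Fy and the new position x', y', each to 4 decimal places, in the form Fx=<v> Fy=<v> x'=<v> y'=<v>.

Fx=11.2500 Fy=-7.2500 x'=-8.4375 y'=-4.3625

F_att = 5/4·(g−p) = 5/4·(9,15) = (11.2500,18.7500)
o1: d²=1 ≤ ρ²=29; F_rep = 26·(0,-1)/1² = (0.0000,-26.0000)
F = F_att + ΣF_rep = (11.2500,-7.2500)
p' = p + 1/20·F = (-8.4375,-4.3625)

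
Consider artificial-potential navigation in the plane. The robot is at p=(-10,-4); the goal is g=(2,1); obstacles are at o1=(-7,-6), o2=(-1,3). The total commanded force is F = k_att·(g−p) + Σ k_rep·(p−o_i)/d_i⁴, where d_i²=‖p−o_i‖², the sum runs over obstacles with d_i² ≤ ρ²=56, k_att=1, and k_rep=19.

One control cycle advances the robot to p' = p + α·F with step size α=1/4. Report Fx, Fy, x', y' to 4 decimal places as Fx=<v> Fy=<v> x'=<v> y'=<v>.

Fx=11.6627 Fy=5.2249 x'=-7.0843 y'=-2.6938

F_att = 1·(g−p) = 1·(12,5) = (12.0000,5.0000)
o1: d²=13 ≤ ρ²=56; F_rep = 19·(-3,2)/13² = (-0.3373,0.2249)
o2: d²=130 > ρ²=56 → inactive
F = F_att + ΣF_rep = (11.6627,5.2249)
p' = p + 1/4·F = (-7.0843,-2.6938)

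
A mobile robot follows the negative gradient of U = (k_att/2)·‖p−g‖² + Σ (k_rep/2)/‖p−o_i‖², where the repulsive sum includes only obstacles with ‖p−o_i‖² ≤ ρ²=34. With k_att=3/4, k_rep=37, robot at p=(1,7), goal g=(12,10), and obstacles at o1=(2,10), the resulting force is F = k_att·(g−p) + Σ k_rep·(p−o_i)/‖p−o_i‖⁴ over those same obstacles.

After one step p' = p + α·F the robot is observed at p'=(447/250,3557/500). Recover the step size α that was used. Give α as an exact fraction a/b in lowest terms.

F_att = 3/4·(g−p) = 3/4·(11,3) = (8.2500,2.2500)
o1: d²=10 ≤ ρ²=34; F_rep = 37·(-1,-3)/10² = (-0.3700,-1.1100)
F = F_att + ΣF_rep = (7.8800,1.1400)
Δp = p'−p = (0.7880,0.1140); α = Δx/Fx = (197/250) / (197/25) = 1/10
check: Δy/Fy = (57/500) / (57/50) = 1/10 ✓

α = 1/10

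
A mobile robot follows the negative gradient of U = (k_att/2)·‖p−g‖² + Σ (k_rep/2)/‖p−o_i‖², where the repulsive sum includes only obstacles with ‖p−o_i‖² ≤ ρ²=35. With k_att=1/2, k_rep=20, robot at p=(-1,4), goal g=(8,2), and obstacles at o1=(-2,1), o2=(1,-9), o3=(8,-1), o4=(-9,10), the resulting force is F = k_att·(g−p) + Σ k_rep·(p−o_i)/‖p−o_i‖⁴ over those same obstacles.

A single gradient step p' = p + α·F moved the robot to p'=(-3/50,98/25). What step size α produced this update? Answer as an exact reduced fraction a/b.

α = 1/5

F_att = 1/2·(g−p) = 1/2·(9,-2) = (4.5000,-1.0000)
o1: d²=10 ≤ ρ²=35; F_rep = 20·(1,3)/10² = (0.2000,0.6000)
o2: d²=173 > ρ²=35 → inactive
o3: d²=106 > ρ²=35 → inactive
o4: d²=100 > ρ²=35 → inactive
F = F_att + ΣF_rep = (4.7000,-0.4000)
Δp = p'−p = (0.9400,-0.0800); α = Δx/Fx = (47/50) / (47/10) = 1/5
check: Δy/Fy = (-2/25) / (-2/5) = 1/5 ✓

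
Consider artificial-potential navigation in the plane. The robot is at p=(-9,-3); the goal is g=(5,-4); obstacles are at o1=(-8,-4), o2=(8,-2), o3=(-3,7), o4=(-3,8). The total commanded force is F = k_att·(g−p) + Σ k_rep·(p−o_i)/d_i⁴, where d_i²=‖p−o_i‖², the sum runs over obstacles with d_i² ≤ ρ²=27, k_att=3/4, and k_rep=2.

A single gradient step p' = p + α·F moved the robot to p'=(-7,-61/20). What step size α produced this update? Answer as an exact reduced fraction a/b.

F_att = 3/4·(g−p) = 3/4·(14,-1) = (10.5000,-0.7500)
o1: d²=2 ≤ ρ²=27; F_rep = 2·(-1,1)/2² = (-0.5000,0.5000)
o2: d²=290 > ρ²=27 → inactive
o3: d²=136 > ρ²=27 → inactive
o4: d²=157 > ρ²=27 → inactive
F = F_att + ΣF_rep = (10.0000,-0.2500)
Δp = p'−p = (2.0000,-0.0500); α = Δx/Fx = (2) / (10) = 1/5
check: Δy/Fy = (-1/20) / (-1/4) = 1/5 ✓

α = 1/5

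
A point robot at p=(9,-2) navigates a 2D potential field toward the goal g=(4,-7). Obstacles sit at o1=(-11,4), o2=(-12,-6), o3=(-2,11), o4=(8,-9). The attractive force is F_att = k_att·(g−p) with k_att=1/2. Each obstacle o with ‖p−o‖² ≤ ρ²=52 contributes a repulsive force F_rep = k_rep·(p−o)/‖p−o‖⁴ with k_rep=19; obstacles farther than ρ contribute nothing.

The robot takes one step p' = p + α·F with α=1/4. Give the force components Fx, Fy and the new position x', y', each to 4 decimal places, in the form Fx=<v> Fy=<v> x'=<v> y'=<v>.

F_att = 1/2·(g−p) = 1/2·(-5,-5) = (-2.5000,-2.5000)
o1: d²=436 > ρ²=52 → inactive
o2: d²=457 > ρ²=52 → inactive
o3: d²=290 > ρ²=52 → inactive
o4: d²=50 ≤ ρ²=52; F_rep = 19·(1,7)/50² = (0.0076,0.0532)
F = F_att + ΣF_rep = (-2.4924,-2.4468)
p' = p + 1/4·F = (8.3769,-2.6117)

Fx=-2.4924 Fy=-2.4468 x'=8.3769 y'=-2.6117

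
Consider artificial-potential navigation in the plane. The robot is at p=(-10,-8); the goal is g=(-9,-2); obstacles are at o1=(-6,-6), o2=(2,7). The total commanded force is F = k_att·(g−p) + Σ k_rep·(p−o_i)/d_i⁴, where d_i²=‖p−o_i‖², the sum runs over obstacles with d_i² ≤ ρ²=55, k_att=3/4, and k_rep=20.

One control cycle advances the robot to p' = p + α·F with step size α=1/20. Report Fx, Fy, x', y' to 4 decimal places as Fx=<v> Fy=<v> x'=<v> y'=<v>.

F_att = 3/4·(g−p) = 3/4·(1,6) = (0.7500,4.5000)
o1: d²=20 ≤ ρ²=55; F_rep = 20·(-4,-2)/20² = (-0.2000,-0.1000)
o2: d²=369 > ρ²=55 → inactive
F = F_att + ΣF_rep = (0.5500,4.4000)
p' = p + 1/20·F = (-9.9725,-7.7800)

Fx=0.5500 Fy=4.4000 x'=-9.9725 y'=-7.7800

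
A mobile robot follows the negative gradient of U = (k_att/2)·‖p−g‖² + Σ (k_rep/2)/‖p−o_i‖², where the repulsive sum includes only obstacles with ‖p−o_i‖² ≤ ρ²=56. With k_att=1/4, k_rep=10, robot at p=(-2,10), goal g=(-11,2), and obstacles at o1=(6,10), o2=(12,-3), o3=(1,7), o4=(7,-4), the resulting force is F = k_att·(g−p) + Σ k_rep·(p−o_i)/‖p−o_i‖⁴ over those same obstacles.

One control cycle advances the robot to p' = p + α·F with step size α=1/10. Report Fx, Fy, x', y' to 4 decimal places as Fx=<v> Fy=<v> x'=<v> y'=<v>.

Fx=-2.3426 Fy=-1.9074 x'=-2.2343 y'=9.8093

F_att = 1/4·(g−p) = 1/4·(-9,-8) = (-2.2500,-2.0000)
o1: d²=64 > ρ²=56 → inactive
o2: d²=365 > ρ²=56 → inactive
o3: d²=18 ≤ ρ²=56; F_rep = 10·(-3,3)/18² = (-0.0926,0.0926)
o4: d²=277 > ρ²=56 → inactive
F = F_att + ΣF_rep = (-2.3426,-1.9074)
p' = p + 1/10·F = (-2.2343,9.8093)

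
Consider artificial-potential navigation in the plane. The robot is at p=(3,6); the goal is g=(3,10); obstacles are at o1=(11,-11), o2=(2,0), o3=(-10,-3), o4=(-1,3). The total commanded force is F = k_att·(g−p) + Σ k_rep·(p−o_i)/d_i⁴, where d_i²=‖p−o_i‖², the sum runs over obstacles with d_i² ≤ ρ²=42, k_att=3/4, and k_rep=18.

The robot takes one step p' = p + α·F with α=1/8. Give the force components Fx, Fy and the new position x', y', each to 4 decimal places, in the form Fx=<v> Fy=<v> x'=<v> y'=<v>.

F_att = 3/4·(g−p) = 3/4·(0,4) = (0.0000,3.0000)
o1: d²=353 > ρ²=42 → inactive
o2: d²=37 ≤ ρ²=42; F_rep = 18·(1,6)/37² = (0.0131,0.0789)
o3: d²=250 > ρ²=42 → inactive
o4: d²=25 ≤ ρ²=42; F_rep = 18·(4,3)/25² = (0.1152,0.0864)
F = F_att + ΣF_rep = (0.1283,3.1653)
p' = p + 1/8·F = (3.0160,6.3957)

Fx=0.1283 Fy=3.1653 x'=3.0160 y'=6.3957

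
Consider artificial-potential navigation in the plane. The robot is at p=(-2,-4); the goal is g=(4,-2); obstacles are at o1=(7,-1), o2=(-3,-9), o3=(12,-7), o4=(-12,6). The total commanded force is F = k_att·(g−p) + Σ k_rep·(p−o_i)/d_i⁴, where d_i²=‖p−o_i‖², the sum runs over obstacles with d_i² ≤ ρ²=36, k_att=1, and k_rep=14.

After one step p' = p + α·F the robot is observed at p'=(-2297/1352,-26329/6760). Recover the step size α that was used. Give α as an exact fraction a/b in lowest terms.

α = 1/20

F_att = 1·(g−p) = 1·(6,2) = (6.0000,2.0000)
o1: d²=90 > ρ²=36 → inactive
o2: d²=26 ≤ ρ²=36; F_rep = 14·(1,5)/26² = (0.0207,0.1036)
o3: d²=205 > ρ²=36 → inactive
o4: d²=200 > ρ²=36 → inactive
F = F_att + ΣF_rep = (6.0207,2.1036)
Δp = p'−p = (0.3010,0.1052); α = Δx/Fx = (407/1352) / (2035/338) = 1/20
check: Δy/Fy = (711/6760) / (711/338) = 1/20 ✓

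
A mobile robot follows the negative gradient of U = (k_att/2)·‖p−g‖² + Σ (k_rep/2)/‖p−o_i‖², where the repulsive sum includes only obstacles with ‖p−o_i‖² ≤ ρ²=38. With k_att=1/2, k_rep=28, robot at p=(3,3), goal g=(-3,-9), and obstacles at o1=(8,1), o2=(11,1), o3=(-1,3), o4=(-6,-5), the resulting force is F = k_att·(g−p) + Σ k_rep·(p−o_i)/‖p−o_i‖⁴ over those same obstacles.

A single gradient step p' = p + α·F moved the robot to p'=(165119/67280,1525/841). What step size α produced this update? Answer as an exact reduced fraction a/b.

F_att = 1/2·(g−p) = 1/2·(-6,-12) = (-3.0000,-6.0000)
o1: d²=29 ≤ ρ²=38; F_rep = 28·(-5,2)/29² = (-0.1665,0.0666)
o2: d²=68 > ρ²=38 → inactive
o3: d²=16 ≤ ρ²=38; F_rep = 28·(4,0)/16² = (0.4375,0.0000)
o4: d²=145 > ρ²=38 → inactive
F = F_att + ΣF_rep = (-2.7290,-5.9334)
Δp = p'−p = (-0.5458,-1.1867); α = Δx/Fx = (-36721/67280) / (-36721/13456) = 1/5
check: Δy/Fy = (-998/841) / (-4990/841) = 1/5 ✓

α = 1/5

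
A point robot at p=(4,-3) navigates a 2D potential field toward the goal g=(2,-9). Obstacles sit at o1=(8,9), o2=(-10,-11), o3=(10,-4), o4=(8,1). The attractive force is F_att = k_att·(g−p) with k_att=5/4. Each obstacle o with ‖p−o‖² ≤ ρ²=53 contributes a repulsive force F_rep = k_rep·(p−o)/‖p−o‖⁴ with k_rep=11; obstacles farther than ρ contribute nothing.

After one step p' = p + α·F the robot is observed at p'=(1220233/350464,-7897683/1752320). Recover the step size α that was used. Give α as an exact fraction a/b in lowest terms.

F_att = 5/4·(g−p) = 5/4·(-2,-6) = (-2.5000,-7.5000)
o1: d²=160 > ρ²=53 → inactive
o2: d²=260 > ρ²=53 → inactive
o3: d²=37 ≤ ρ²=53; F_rep = 11·(-6,1)/37² = (-0.0482,0.0080)
o4: d²=32 ≤ ρ²=53; F_rep = 11·(-4,-4)/32² = (-0.0430,-0.0430)
F = F_att + ΣF_rep = (-2.5912,-7.5349)
Δp = p'−p = (-0.5182,-1.5070); α = Δx/Fx = (-181623/350464) / (-908115/350464) = 1/5
check: Δy/Fy = (-2640723/1752320) / (-2640723/350464) = 1/5 ✓

α = 1/5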